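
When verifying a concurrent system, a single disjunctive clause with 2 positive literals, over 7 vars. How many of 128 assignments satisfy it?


Step 1: Total=2^7=128
Step 2: Unsat when all 2 false: 2^5=32
Step 3: Sat=128-32=96

96


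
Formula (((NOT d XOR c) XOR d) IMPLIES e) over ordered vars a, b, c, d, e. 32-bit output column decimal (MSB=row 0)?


Formula: (((NOT d XOR c) XOR d) IMPLIES e) over a, b, c, d, e (32 rows)
Evaluate each row (bits = a,b,c,d,e, MSB first):
  row 0 [00000]: (((NOT 0 XOR 0) XOR 0) IMPLIES 0) -> 0
  row 1 [00001]: (((NOT 0 XOR 0) XOR 0) IMPLIES 1) -> 1
  row 2 [00010]: (((NOT 1 XOR 0) XOR 1) IMPLIES 0) -> 0
  row 3 [00011]: (((NOT 1 XOR 0) XOR 1) IMPLIES 1) -> 1
  row 4 [00100]: (((NOT 0 XOR 1) XOR 0) IMPLIES 0) -> 1
  row 5 [00101]: (((NOT 0 XOR 1) XOR 0) IMPLIES 1) -> 1
  row 6 [00110]: (((NOT 1 XOR 1) XOR 1) IMPLIES 0) -> 1
  row 7 [00111]: (((NOT 1 XOR 1) XOR 1) IMPLIES 1) -> 1
  row 8 [01000]: (((NOT 0 XOR 0) XOR 0) IMPLIES 0) -> 0
  row 9 [01001]: (((NOT 0 XOR 0) XOR 0) IMPLIES 1) -> 1
  row 10 [01010]: (((NOT 1 XOR 0) XOR 1) IMPLIES 0) -> 0
  row 11 [01011]: (((NOT 1 XOR 0) XOR 1) IMPLIES 1) -> 1
  row 12 [01100]: (((NOT 0 XOR 1) XOR 0) IMPLIES 0) -> 1
  row 13 [01101]: (((NOT 0 XOR 1) XOR 0) IMPLIES 1) -> 1
  row 14 [01110]: (((NOT 1 XOR 1) XOR 1) IMPLIES 0) -> 1
  row 15 [01111]: (((NOT 1 XOR 1) XOR 1) IMPLIES 1) -> 1
  row 16 [10000]: (((NOT 0 XOR 0) XOR 0) IMPLIES 0) -> 0
  row 17 [10001]: (((NOT 0 XOR 0) XOR 0) IMPLIES 1) -> 1
  row 18 [10010]: (((NOT 1 XOR 0) XOR 1) IMPLIES 0) -> 0
  row 19 [10011]: (((NOT 1 XOR 0) XOR 1) IMPLIES 1) -> 1
  row 20 [10100]: (((NOT 0 XOR 1) XOR 0) IMPLIES 0) -> 1
  row 21 [10101]: (((NOT 0 XOR 1) XOR 0) IMPLIES 1) -> 1
  row 22 [10110]: (((NOT 1 XOR 1) XOR 1) IMPLIES 0) -> 1
  row 23 [10111]: (((NOT 1 XOR 1) XOR 1) IMPLIES 1) -> 1
  row 24 [11000]: (((NOT 0 XOR 0) XOR 0) IMPLIES 0) -> 0
  row 25 [11001]: (((NOT 0 XOR 0) XOR 0) IMPLIES 1) -> 1
  row 26 [11010]: (((NOT 1 XOR 0) XOR 1) IMPLIES 0) -> 0
  row 27 [11011]: (((NOT 1 XOR 0) XOR 1) IMPLIES 1) -> 1
  row 28 [11100]: (((NOT 0 XOR 1) XOR 0) IMPLIES 0) -> 1
  row 29 [11101]: (((NOT 0 XOR 1) XOR 0) IMPLIES 1) -> 1
  row 30 [11110]: (((NOT 1 XOR 1) XOR 1) IMPLIES 0) -> 1
  row 31 [11111]: (((NOT 1 XOR 1) XOR 1) IMPLIES 1) -> 1
Full result column, 4 rows per line (a,b,c fixed per line; d,e runs 00..11 left to right):
  rows 0-3 [a,b,c=000]: 0101  = hex 5
  rows 4-7 [a,b,c=001]: 1111  = hex F
  rows 8-11 [a,b,c=010]: 0101  = hex 5
  rows 12-15 [a,b,c=011]: 1111  = hex F
  rows 16-19 [a,b,c=100]: 0101  = hex 5
  rows 20-23 [a,b,c=101]: 1111  = hex F
  rows 24-27 [a,b,c=110]: 0101  = hex 5
  rows 28-31 [a,b,c=111]: 1111  = hex F
Output column (row 0 .. row 31) = 01011111010111110101111101011111
Output column grouped in 4s = 0101 1111 0101 1111 0101 1111 0101 1111 = 0x5F5F5F5F
Convert to decimal digit by digit (value = value*16 + digit):
  5 -> 5
  5*16 + 15 (F) = 95
  95*16 + 5 = 1525
  1525*16 + 15 (F) = 24415
  24415*16 + 5 = 390645
  390645*16 + 15 (F) = 6250335
  6250335*16 + 5 = 100005365
  100005365*16 + 15 (F) = 1600085855
Decimal = 1600085855

1600085855


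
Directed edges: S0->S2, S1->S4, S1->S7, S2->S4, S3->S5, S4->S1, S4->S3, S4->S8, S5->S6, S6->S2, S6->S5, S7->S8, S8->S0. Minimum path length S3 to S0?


BFS layer-by-layer from S3:
  dist 0: {S3}
  dist 1: {S5}
  dist 2: {S6}
  dist 3: {S2}
  dist 4: {S4}
  dist 5: {S1, S8}
  dist 6: {S0, S7}
  -> S0 reached at distance 6
Shortest path length = 6

6


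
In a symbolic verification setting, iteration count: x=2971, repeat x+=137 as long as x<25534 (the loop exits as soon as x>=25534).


Step 1: x goes from 2971 toward 25534 by 137; the body runs while x<25534, so iterations = ceil((bound-start)/step)
Step 2: Distance=22563
Step 3: ceil(22563/137)=165

165


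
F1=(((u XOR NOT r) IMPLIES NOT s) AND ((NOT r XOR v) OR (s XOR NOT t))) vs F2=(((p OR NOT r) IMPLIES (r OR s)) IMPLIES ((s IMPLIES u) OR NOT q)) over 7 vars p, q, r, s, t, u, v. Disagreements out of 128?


F1 = (((u XOR NOT r) IMPLIES NOT s) AND ((NOT r XOR v) OR (s XOR NOT t)))
F2 = (((p OR NOT r) IMPLIES (r OR s)) IMPLIES ((s IMPLIES u) OR NOT q))
Evaluate both on each of 128 rows (bits = p,q,r,s,t,u,v):
  row 0 [0000000]: F1=1 F2=1 -> 0
  row 1 [0000001]: F1=1 F2=1 -> 0
  row 2 [0000010]: F1=1 F2=1 -> 0
  row 3 [0000011]: F1=1 F2=1 -> 0
  row 4 [0000100]: F1=1 F2=1 -> 0
  (every remaining row is evaluated the same way; all 128 results are listed next)
Full result column, 8 rows per line (p,q,r,s fixed per line; t,u,v runs 000..111 left to right):
  rows 0-7 [p,q,r,s=0000]: 00000101  (ones: 2)
  rows 8-15 [p,q,r,s=0001]: 11011100  (ones: 5)
  rows 16-23 [p,q,r,s=0010]: 00001010  (ones: 2)
  rows 24-31 [p,q,r,s=0011]: 10110011  (ones: 5)
  rows 32-39 [p,q,r,s=0100]: 00000101  (ones: 2)
  rows 40-47 [p,q,r,s=0101]: 00010000  (ones: 1)
  rows 48-55 [p,q,r,s=0110]: 00001010  (ones: 2)
  rows 56-63 [p,q,r,s=0111]: 01111111  (ones: 7)
  rows 64-71 [p,q,r,s=1000]: 00000101  (ones: 2)
  rows 72-79 [p,q,r,s=1001]: 11011100  (ones: 5)
  rows 80-87 [p,q,r,s=1010]: 00001010  (ones: 2)
  rows 88-95 [p,q,r,s=1011]: 10110011  (ones: 5)
  rows 96-103 [p,q,r,s=1100]: 00000101  (ones: 2)
  rows 104-111 [p,q,r,s=1101]: 00010000  (ones: 1)
  rows 112-119 [p,q,r,s=1110]: 00001010  (ones: 2)
  rows 120-127 [p,q,r,s=1111]: 01111111  (ones: 7)
Disagreements = 2+5+2+5+2+1+2+7+2+5+2+5+2+1+2+7 = 52

52


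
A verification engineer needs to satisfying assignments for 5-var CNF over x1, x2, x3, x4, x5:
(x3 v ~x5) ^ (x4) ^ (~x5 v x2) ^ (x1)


CNF with 4 clauses over 5 vars (32 assignments).
An assignment satisfies CNF iff every clause has >=1 true literal.
Check each row (bits = x1,x2,x3,x4,x5; clause T/F shown):
  row 0 [00000]: clauses=TFTF -> 0
  row 1 [00001]: clauses=FFFF -> 0
  row 2 [00010]: clauses=TTTF -> 0
  row 3 [00011]: clauses=FTFF -> 0
  row 4 [00100]: clauses=TFTF -> 0
  row 5 [00101]: clauses=TFFF -> 0
  row 6 [00110]: clauses=TTTF -> 0
  row 7 [00111]: clauses=TTFF -> 0
  row 8 [01000]: clauses=TFTF -> 0
  row 9 [01001]: clauses=FFTF -> 0
  row 10 [01010]: clauses=TTTF -> 0
  row 11 [01011]: clauses=FTTF -> 0
  row 12 [01100]: clauses=TFTF -> 0
  row 13 [01101]: clauses=TFTF -> 0
  row 14 [01110]: clauses=TTTF -> 0
  row 15 [01111]: clauses=TTTF -> 0
  row 16 [10000]: clauses=TFTT -> 0
  row 17 [10001]: clauses=FFFT -> 0
  row 18 [10010]: clauses=TTTT -> 1
  row 19 [10011]: clauses=FTFT -> 0
  row 20 [10100]: clauses=TFTT -> 0
  row 21 [10101]: clauses=TFFT -> 0
  row 22 [10110]: clauses=TTTT -> 1
  row 23 [10111]: clauses=TTFT -> 0
  row 24 [11000]: clauses=TFTT -> 0
  row 25 [11001]: clauses=FFTT -> 0
  row 26 [11010]: clauses=TTTT -> 1
  row 27 [11011]: clauses=FTTT -> 0
  row 28 [11100]: clauses=TFTT -> 0
  row 29 [11101]: clauses=TFTT -> 0
  row 30 [11110]: clauses=TTTT -> 1
  row 31 [11111]: clauses=TTTT -> 1
Full result column, 8 rows per line (x1,x2 fixed per line; x3,x4,x5 runs 000..111 left to right):
  rows 0-7 [x1,x2=00]: 00000000  (ones: 0)
  rows 8-15 [x1,x2=01]: 00000000  (ones: 0)
  rows 16-23 [x1,x2=10]: 00100010  (ones: 2)
  rows 24-31 [x1,x2=11]: 00100011  (ones: 3)
Satisfying assignments = 0+0+2+3 = 5

5


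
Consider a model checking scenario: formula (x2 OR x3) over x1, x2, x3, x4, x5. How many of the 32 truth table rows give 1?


Formula: (x2 OR x3) over 5 vars (32 rows)
Evaluate each row (x1, x2, x3, x4, x5 as bits, MSB first):
  row 0 [00000]: (0 OR 0) -> 0
  row 1 [00001]: (0 OR 0) -> 0
  row 2 [00010]: (0 OR 0) -> 0
  row 3 [00011]: (0 OR 0) -> 0
  row 4 [00100]: (0 OR 1) -> 1
  row 5 [00101]: (0 OR 1) -> 1
  row 6 [00110]: (0 OR 1) -> 1
  row 7 [00111]: (0 OR 1) -> 1
  row 8 [01000]: (1 OR 0) -> 1
  row 9 [01001]: (1 OR 0) -> 1
  row 10 [01010]: (1 OR 0) -> 1
  row 11 [01011]: (1 OR 0) -> 1
  row 12 [01100]: (1 OR 1) -> 1
  row 13 [01101]: (1 OR 1) -> 1
  row 14 [01110]: (1 OR 1) -> 1
  row 15 [01111]: (1 OR 1) -> 1
  row 16 [10000]: (0 OR 0) -> 0
  row 17 [10001]: (0 OR 0) -> 0
  row 18 [10010]: (0 OR 0) -> 0
  row 19 [10011]: (0 OR 0) -> 0
  row 20 [10100]: (0 OR 1) -> 1
  row 21 [10101]: (0 OR 1) -> 1
  row 22 [10110]: (0 OR 1) -> 1
  row 23 [10111]: (0 OR 1) -> 1
  row 24 [11000]: (1 OR 0) -> 1
  row 25 [11001]: (1 OR 0) -> 1
  row 26 [11010]: (1 OR 0) -> 1
  row 27 [11011]: (1 OR 0) -> 1
  row 28 [11100]: (1 OR 1) -> 1
  row 29 [11101]: (1 OR 1) -> 1
  row 30 [11110]: (1 OR 1) -> 1
  row 31 [11111]: (1 OR 1) -> 1
Full result column, 8 rows per line (x1,x2 fixed per line; x3,x4,x5 runs 000..111 left to right):
  rows 0-7 [x1,x2=00]: 00001111  (ones: 4)
  rows 8-15 [x1,x2=01]: 11111111  (ones: 8)
  rows 16-23 [x1,x2=10]: 00001111  (ones: 4)
  rows 24-31 [x1,x2=11]: 11111111  (ones: 8)
Count of 1-rows = 4+8+4+8 = 24

24


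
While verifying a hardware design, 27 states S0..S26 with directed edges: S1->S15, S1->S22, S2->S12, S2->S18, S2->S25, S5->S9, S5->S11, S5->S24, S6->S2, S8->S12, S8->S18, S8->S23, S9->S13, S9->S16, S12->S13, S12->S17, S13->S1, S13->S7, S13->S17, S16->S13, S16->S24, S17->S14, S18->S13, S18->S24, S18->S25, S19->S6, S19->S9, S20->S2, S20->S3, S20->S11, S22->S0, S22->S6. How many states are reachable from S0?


BFS from S0:
  layer 0: {S0}
Reachable set: {S0}
Count = 1

1


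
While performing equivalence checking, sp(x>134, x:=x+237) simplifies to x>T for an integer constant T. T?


Formula: sp(P, x:=E) = exists old_x. (x = E[old_x/x]) AND P[old_x/x] (old_x is the value of x before the assignment; eliminate old_x by solving x = E[old_x/x] for old_x)
Step 1: Precondition P: x>134, i.e. old_x > 134
Step 2: Assignment gives x = old_x + 237, so old_x = x - 237
Step 3: Substitute into P: x - 237 > 134
Step 4: Simplify: x > 134+237 = 371

371


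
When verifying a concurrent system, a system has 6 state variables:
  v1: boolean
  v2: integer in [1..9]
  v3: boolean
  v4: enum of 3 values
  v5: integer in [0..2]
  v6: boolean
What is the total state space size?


State space = product of domain sizes of all variables.
Domain sizes:
  v1 (boolean): 2
  v2 (integer in [1..9]): 9
  v3 (boolean): 2
  v4 (enum of 3 values): 3
  v5 (integer in [0..2]): 3
  v6 (boolean): 2
Product = 2 * 9 * 2 * 3 * 3 * 2 = 648

648


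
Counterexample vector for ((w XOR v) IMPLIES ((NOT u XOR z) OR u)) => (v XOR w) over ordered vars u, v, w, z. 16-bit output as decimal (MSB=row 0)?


F1 = ((w XOR v) IMPLIES ((NOT u XOR z) OR u))
F2 = (v XOR w)
Counterexample to F1=>F2 is where F1=1 and F2=0.
Evaluate each row (bits = u,v,w,z, MSB first):
  row 0 [0000]: F1=1 F2=0 -> F1&~F2 -> 1
  row 1 [0001]: F1=1 F2=0 -> F1&~F2 -> 1
  row 2 [0010]: F1=1 F2=1 -> F1&~F2 -> 0
  row 3 [0011]: F1=0 F2=1 -> F1&~F2 -> 0
  row 4 [0100]: F1=1 F2=1 -> F1&~F2 -> 0
  row 5 [0101]: F1=0 F2=1 -> F1&~F2 -> 0
  row 6 [0110]: F1=1 F2=0 -> F1&~F2 -> 1
  row 7 [0111]: F1=1 F2=0 -> F1&~F2 -> 1
  row 8 [1000]: F1=1 F2=0 -> F1&~F2 -> 1
  row 9 [1001]: F1=1 F2=0 -> F1&~F2 -> 1
  row 10 [1010]: F1=1 F2=1 -> F1&~F2 -> 0
  row 11 [1011]: F1=1 F2=1 -> F1&~F2 -> 0
  row 12 [1100]: F1=1 F2=1 -> F1&~F2 -> 0
  row 13 [1101]: F1=1 F2=1 -> F1&~F2 -> 0
  row 14 [1110]: F1=1 F2=0 -> F1&~F2 -> 1
  row 15 [1111]: F1=1 F2=0 -> F1&~F2 -> 1
Full result column, 4 rows per line (u,v fixed per line; w,z runs 00..11 left to right):
  rows 0-3 [u,v=00]: 1100  = hex C
  rows 4-7 [u,v=01]: 0011  = hex 3
  rows 8-11 [u,v=10]: 1100  = hex C
  rows 12-15 [u,v=11]: 0011  = hex 3
Counterexample vector (row 0 .. row 15) = 1100001111000011
Output column grouped in 4s = 1100 0011 1100 0011 = 0xC3C3
Convert to decimal digit by digit (value = value*16 + digit):
  C -> 12
  12*16 + 3 = 195
  195*16 + 12 (C) = 3132
  3132*16 + 3 = 50115
Decimal = 50115

50115


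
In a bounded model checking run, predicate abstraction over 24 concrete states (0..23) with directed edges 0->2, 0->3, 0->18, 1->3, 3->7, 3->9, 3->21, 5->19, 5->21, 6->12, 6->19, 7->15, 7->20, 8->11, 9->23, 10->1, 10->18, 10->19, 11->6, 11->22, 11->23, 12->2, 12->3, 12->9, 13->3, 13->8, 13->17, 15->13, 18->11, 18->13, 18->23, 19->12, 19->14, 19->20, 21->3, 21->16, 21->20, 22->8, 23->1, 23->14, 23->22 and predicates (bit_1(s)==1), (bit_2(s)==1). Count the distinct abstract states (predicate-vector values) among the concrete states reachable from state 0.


BFS from 0:
Concrete reachable: {0, 1, 2, 3, 6, 7, 8, 9, 11, 12, 13, 14, 15, 16, 17, 18, 19, 20, 21, 22, 23}
Abstract via predicates (bit_1(s)==1), (bit_2(s)==1):
  (0,0) <- {0, 1, 8, 9, 16, 17}
  (0,1) <- {12, 13, 20, 21}
  (1,0) <- {2, 3, 11, 18, 19}
  (1,1) <- {6, 7, 14, 15, 22, 23}
Distinct abstract states = 4

4


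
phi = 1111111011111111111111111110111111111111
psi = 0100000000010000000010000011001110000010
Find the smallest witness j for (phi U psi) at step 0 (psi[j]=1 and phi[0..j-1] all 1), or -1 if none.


(phi U psi) at 0: need smallest j with psi[j]=1 and phi[i]=1 for all i in [0,j).
Scan from step 0:
  step 0: phi=1, psi=0 -> continue
  step 1: psi=1 and phi held for [0,1) -> witness found
Witness step = 1

1


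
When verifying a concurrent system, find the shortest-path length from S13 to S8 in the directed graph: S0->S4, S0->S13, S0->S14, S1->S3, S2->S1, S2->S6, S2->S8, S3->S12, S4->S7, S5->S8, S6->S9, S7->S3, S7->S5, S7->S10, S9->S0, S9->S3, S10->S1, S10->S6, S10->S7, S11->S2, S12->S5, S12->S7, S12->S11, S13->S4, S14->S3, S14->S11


BFS layer-by-layer from S13:
  dist 0: {S13}
  dist 1: {S4}
  dist 2: {S7}
  dist 3: {S3, S5, S10}
  dist 4: {S1, S6, S8, S12}
  -> S8 reached at distance 4
Shortest path length = 4

4


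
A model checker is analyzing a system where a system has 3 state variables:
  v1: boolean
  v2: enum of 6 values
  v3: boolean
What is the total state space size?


State space = product of domain sizes of all variables.
Domain sizes:
  v1 (boolean): 2
  v2 (enum of 6 values): 6
  v3 (boolean): 2
Product = 2 * 6 * 2 = 24

24


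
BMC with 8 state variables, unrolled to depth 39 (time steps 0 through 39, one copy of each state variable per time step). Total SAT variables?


BMC unrolls to depth k, creating one copy of each state var for steps 0..k.
Step count = 39 + 1 = 40 (steps 0 through 39)
Vars per step = 8
Total = 8 * 40 = 320

320


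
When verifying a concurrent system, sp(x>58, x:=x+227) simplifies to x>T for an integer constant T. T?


Formula: sp(P, x:=E) = exists old_x. (x = E[old_x/x]) AND P[old_x/x] (old_x is the value of x before the assignment; eliminate old_x by solving x = E[old_x/x] for old_x)
Step 1: Precondition P: x>58, i.e. old_x > 58
Step 2: Assignment gives x = old_x + 227, so old_x = x - 227
Step 3: Substitute into P: x - 227 > 58
Step 4: Simplify: x > 58+227 = 285

285


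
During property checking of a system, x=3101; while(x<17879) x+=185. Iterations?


Step 1: x goes from 3101 toward 17879 by 185; the body runs while x<17879, so iterations = ceil((bound-start)/step)
Step 2: Distance=14778
Step 3: ceil(14778/185)=80

80


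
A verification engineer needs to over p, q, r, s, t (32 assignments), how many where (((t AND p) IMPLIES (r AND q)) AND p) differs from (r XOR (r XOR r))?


F1 = (((t AND p) IMPLIES (r AND q)) AND p)
F2 = (r XOR (r XOR r))
Evaluate both on each of 32 rows (bits = p,q,r,s,t):
  row 0 [00000]: F1=0 F2=0 -> 0
  row 1 [00001]: F1=0 F2=0 -> 0
  row 2 [00010]: F1=0 F2=0 -> 0
  row 3 [00011]: F1=0 F2=0 -> 0
  row 4 [00100]: F1=0 F2=1 (differ) -> 1
  row 5 [00101]: F1=0 F2=1 (differ) -> 1
  row 6 [00110]: F1=0 F2=1 (differ) -> 1
  row 7 [00111]: F1=0 F2=1 (differ) -> 1
  row 8 [01000]: F1=0 F2=0 -> 0
  row 9 [01001]: F1=0 F2=0 -> 0
  row 10 [01010]: F1=0 F2=0 -> 0
  row 11 [01011]: F1=0 F2=0 -> 0
  row 12 [01100]: F1=0 F2=1 (differ) -> 1
  row 13 [01101]: F1=0 F2=1 (differ) -> 1
  row 14 [01110]: F1=0 F2=1 (differ) -> 1
  row 15 [01111]: F1=0 F2=1 (differ) -> 1
  row 16 [10000]: F1=1 F2=0 (differ) -> 1
  row 17 [10001]: F1=0 F2=0 -> 0
  row 18 [10010]: F1=1 F2=0 (differ) -> 1
  row 19 [10011]: F1=0 F2=0 -> 0
  row 20 [10100]: F1=1 F2=1 -> 0
  row 21 [10101]: F1=0 F2=1 (differ) -> 1
  row 22 [10110]: F1=1 F2=1 -> 0
  row 23 [10111]: F1=0 F2=1 (differ) -> 1
  row 24 [11000]: F1=1 F2=0 (differ) -> 1
  row 25 [11001]: F1=0 F2=0 -> 0
  row 26 [11010]: F1=1 F2=0 (differ) -> 1
  row 27 [11011]: F1=0 F2=0 -> 0
  row 28 [11100]: F1=1 F2=1 -> 0
  row 29 [11101]: F1=1 F2=1 -> 0
  row 30 [11110]: F1=1 F2=1 -> 0
  row 31 [11111]: F1=1 F2=1 -> 0
Full result column, 8 rows per line (p,q fixed per line; r,s,t runs 000..111 left to right):
  rows 0-7 [p,q=00]: 00001111  (ones: 4)
  rows 8-15 [p,q=01]: 00001111  (ones: 4)
  rows 16-23 [p,q=10]: 10100101  (ones: 4)
  rows 24-31 [p,q=11]: 10100000  (ones: 2)
Disagreements = 4+4+4+2 = 14

14


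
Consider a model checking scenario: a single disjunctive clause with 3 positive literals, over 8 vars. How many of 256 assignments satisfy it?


Step 1: Total=2^8=256
Step 2: Unsat when all 3 false: 2^5=32
Step 3: Sat=256-32=224

224


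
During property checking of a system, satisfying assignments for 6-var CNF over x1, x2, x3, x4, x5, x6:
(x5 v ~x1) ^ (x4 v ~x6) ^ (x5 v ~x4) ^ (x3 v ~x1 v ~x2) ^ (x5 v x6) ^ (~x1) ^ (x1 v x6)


CNF with 7 clauses over 6 vars (64 assignments).
An assignment satisfies CNF iff every clause has >=1 true literal.
Check each row (bits = x1,x2,x3,x4,x5,x6; clause T/F shown):
  row 0 [000000]: clauses=TTTTFTF -> 0
  row 1 [000001]: clauses=TFTTTTT -> 0
  row 2 [000010]: clauses=TTTTTTF -> 0
  row 3 [000011]: clauses=TFTTTTT -> 0
  row 4 [000100]: clauses=TTFTFTF -> 0
  (every remaining row is evaluated the same way; all 64 results are listed next)
Full result column, 8 rows per line (x1,x2,x3 fixed per line; x4,x5,x6 runs 000..111 left to right):
  rows 0-7 [x1,x2,x3=000]: 00000001  (ones: 1)
  rows 8-15 [x1,x2,x3=001]: 00000001  (ones: 1)
  rows 16-23 [x1,x2,x3=010]: 00000001  (ones: 1)
  rows 24-31 [x1,x2,x3=011]: 00000001  (ones: 1)
  rows 32-39 [x1,x2,x3=100]: 00000000  (ones: 0)
  rows 40-47 [x1,x2,x3=101]: 00000000  (ones: 0)
  rows 48-55 [x1,x2,x3=110]: 00000000  (ones: 0)
  rows 56-63 [x1,x2,x3=111]: 00000000  (ones: 0)
Satisfying assignments = 1+1+1+1+0+0+0+0 = 4

4


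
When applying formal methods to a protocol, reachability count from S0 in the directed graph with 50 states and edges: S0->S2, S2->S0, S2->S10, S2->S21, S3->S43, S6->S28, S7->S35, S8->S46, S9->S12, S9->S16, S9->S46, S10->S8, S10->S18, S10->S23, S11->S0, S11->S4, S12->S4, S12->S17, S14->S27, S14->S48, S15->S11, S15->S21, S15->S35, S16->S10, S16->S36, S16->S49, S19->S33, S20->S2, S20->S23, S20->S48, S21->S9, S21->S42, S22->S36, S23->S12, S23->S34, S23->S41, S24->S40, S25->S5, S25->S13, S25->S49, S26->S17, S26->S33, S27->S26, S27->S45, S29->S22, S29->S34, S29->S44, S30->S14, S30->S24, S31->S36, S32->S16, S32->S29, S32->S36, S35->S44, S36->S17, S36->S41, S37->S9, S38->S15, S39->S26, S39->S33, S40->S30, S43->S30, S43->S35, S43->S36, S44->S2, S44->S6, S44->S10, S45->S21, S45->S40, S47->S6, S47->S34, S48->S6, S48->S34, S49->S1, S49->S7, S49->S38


BFS from S0:
  layer 0: {S0}
  layer 1: {S2}
  layer 2: {S10, S21}
  layer 3: {S8, S9, S18, S23, S42}
  layer 4: {S12, S16, S34, S41, S46}
  layer 5: {S4, S17, S36, S49}
  layer 6: {S1, S7, S38}
  layer 7: {S15, S35}
  layer 8: {S11, S44}
  layer 9: {S6}
  layer 10: {S28}
Reachable set: {S0, S1, S2, S4, S6, S7, S8, S9, S10, S11, S12, S15, S16, S17, S18, S21, S23, S28, S34, S35, S36, S38, S41, S42, S44, S46, S49}
Count = 27

27


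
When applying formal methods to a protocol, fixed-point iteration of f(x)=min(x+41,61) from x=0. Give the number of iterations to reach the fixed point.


Step 1: x=0, cap=61, increment=41
Step 2: x grows by 41 each step until capped at 61; fixed point is x=61
Step 3: iterations = ceil(61/41) = 2

2


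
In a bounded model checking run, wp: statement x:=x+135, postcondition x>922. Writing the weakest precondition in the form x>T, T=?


Formula: wp(x:=E, P) = P[E/x] (substitute E for x in postcondition)
Step 1: Postcondition: x>922
Step 2: Substitute x+135 for x: x+135>922
Step 3: Solve for x: x > 922-135 = 787

787


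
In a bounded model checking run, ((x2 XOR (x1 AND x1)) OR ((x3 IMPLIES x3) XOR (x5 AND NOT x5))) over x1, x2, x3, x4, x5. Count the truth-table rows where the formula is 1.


Formula: ((x2 XOR (x1 AND x1)) OR ((x3 IMPLIES x3) XOR (x5 AND NOT x5))) over 5 vars (32 rows)
Evaluate each row (x1, x2, x3, x4, x5 as bits, MSB first):
  row 0 [00000]: ((0 XOR (0 AND 0)) OR ((0 IMPLIES 0) XOR (0 AND NOT 0))) -> 1
  row 1 [00001]: ((0 XOR (0 AND 0)) OR ((0 IMPLIES 0) XOR (1 AND NOT 1))) -> 1
  row 2 [00010]: ((0 XOR (0 AND 0)) OR ((0 IMPLIES 0) XOR (0 AND NOT 0))) -> 1
  row 3 [00011]: ((0 XOR (0 AND 0)) OR ((0 IMPLIES 0) XOR (1 AND NOT 1))) -> 1
  row 4 [00100]: ((0 XOR (0 AND 0)) OR ((1 IMPLIES 1) XOR (0 AND NOT 0))) -> 1
  row 5 [00101]: ((0 XOR (0 AND 0)) OR ((1 IMPLIES 1) XOR (1 AND NOT 1))) -> 1
  row 6 [00110]: ((0 XOR (0 AND 0)) OR ((1 IMPLIES 1) XOR (0 AND NOT 0))) -> 1
  row 7 [00111]: ((0 XOR (0 AND 0)) OR ((1 IMPLIES 1) XOR (1 AND NOT 1))) -> 1
  row 8 [01000]: ((1 XOR (0 AND 0)) OR ((0 IMPLIES 0) XOR (0 AND NOT 0))) -> 1
  row 9 [01001]: ((1 XOR (0 AND 0)) OR ((0 IMPLIES 0) XOR (1 AND NOT 1))) -> 1
  row 10 [01010]: ((1 XOR (0 AND 0)) OR ((0 IMPLIES 0) XOR (0 AND NOT 0))) -> 1
  row 11 [01011]: ((1 XOR (0 AND 0)) OR ((0 IMPLIES 0) XOR (1 AND NOT 1))) -> 1
  row 12 [01100]: ((1 XOR (0 AND 0)) OR ((1 IMPLIES 1) XOR (0 AND NOT 0))) -> 1
  row 13 [01101]: ((1 XOR (0 AND 0)) OR ((1 IMPLIES 1) XOR (1 AND NOT 1))) -> 1
  row 14 [01110]: ((1 XOR (0 AND 0)) OR ((1 IMPLIES 1) XOR (0 AND NOT 0))) -> 1
  row 15 [01111]: ((1 XOR (0 AND 0)) OR ((1 IMPLIES 1) XOR (1 AND NOT 1))) -> 1
  row 16 [10000]: ((0 XOR (1 AND 1)) OR ((0 IMPLIES 0) XOR (0 AND NOT 0))) -> 1
  row 17 [10001]: ((0 XOR (1 AND 1)) OR ((0 IMPLIES 0) XOR (1 AND NOT 1))) -> 1
  row 18 [10010]: ((0 XOR (1 AND 1)) OR ((0 IMPLIES 0) XOR (0 AND NOT 0))) -> 1
  row 19 [10011]: ((0 XOR (1 AND 1)) OR ((0 IMPLIES 0) XOR (1 AND NOT 1))) -> 1
  row 20 [10100]: ((0 XOR (1 AND 1)) OR ((1 IMPLIES 1) XOR (0 AND NOT 0))) -> 1
  row 21 [10101]: ((0 XOR (1 AND 1)) OR ((1 IMPLIES 1) XOR (1 AND NOT 1))) -> 1
  row 22 [10110]: ((0 XOR (1 AND 1)) OR ((1 IMPLIES 1) XOR (0 AND NOT 0))) -> 1
  row 23 [10111]: ((0 XOR (1 AND 1)) OR ((1 IMPLIES 1) XOR (1 AND NOT 1))) -> 1
  row 24 [11000]: ((1 XOR (1 AND 1)) OR ((0 IMPLIES 0) XOR (0 AND NOT 0))) -> 1
  row 25 [11001]: ((1 XOR (1 AND 1)) OR ((0 IMPLIES 0) XOR (1 AND NOT 1))) -> 1
  row 26 [11010]: ((1 XOR (1 AND 1)) OR ((0 IMPLIES 0) XOR (0 AND NOT 0))) -> 1
  row 27 [11011]: ((1 XOR (1 AND 1)) OR ((0 IMPLIES 0) XOR (1 AND NOT 1))) -> 1
  row 28 [11100]: ((1 XOR (1 AND 1)) OR ((1 IMPLIES 1) XOR (0 AND NOT 0))) -> 1
  row 29 [11101]: ((1 XOR (1 AND 1)) OR ((1 IMPLIES 1) XOR (1 AND NOT 1))) -> 1
  row 30 [11110]: ((1 XOR (1 AND 1)) OR ((1 IMPLIES 1) XOR (0 AND NOT 0))) -> 1
  row 31 [11111]: ((1 XOR (1 AND 1)) OR ((1 IMPLIES 1) XOR (1 AND NOT 1))) -> 1
Full result column, 8 rows per line (x1,x2 fixed per line; x3,x4,x5 runs 000..111 left to right):
  rows 0-7 [x1,x2=00]: 11111111  (ones: 8)
  rows 8-15 [x1,x2=01]: 11111111  (ones: 8)
  rows 16-23 [x1,x2=10]: 11111111  (ones: 8)
  rows 24-31 [x1,x2=11]: 11111111  (ones: 8)
Count of 1-rows = 8+8+8+8 = 32

32


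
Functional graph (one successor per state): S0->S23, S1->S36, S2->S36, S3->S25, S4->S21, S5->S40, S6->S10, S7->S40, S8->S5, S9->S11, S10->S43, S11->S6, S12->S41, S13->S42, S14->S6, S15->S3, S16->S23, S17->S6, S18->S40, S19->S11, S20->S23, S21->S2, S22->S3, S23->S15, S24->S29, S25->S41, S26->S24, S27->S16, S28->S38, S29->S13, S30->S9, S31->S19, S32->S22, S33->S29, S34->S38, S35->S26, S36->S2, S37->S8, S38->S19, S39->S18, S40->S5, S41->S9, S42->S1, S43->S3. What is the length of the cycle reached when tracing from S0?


Trace from S0 until a state repeats:
  S0 -> S23 -> S15 -> S3 -> S25 -> S41 -> S9 -> S11 -> S6 -> S10 -> S43 -> S3
S3 first seen at step 3, revisited at step 11.
Cycle length = 11 - 3 = 8

8


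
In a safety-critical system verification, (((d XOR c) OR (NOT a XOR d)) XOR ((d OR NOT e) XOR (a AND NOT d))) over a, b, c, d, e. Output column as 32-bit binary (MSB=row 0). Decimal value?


Formula: (((d XOR c) OR (NOT a XOR d)) XOR ((d OR NOT e) XOR (a AND NOT d))) over a, b, c, d, e (32 rows)
Evaluate each row (bits = a,b,c,d,e, MSB first):
  row 0 [00000]: (((0 XOR 0) OR (NOT 0 XOR 0)) XOR ((0 OR NOT 0) XOR (0 AND NOT 0))) -> 0
  row 1 [00001]: (((0 XOR 0) OR (NOT 0 XOR 0)) XOR ((0 OR NOT 1) XOR (0 AND NOT 0))) -> 1
  row 2 [00010]: (((1 XOR 0) OR (NOT 0 XOR 1)) XOR ((1 OR NOT 0) XOR (0 AND NOT 1))) -> 0
  row 3 [00011]: (((1 XOR 0) OR (NOT 0 XOR 1)) XOR ((1 OR NOT 1) XOR (0 AND NOT 1))) -> 0
  row 4 [00100]: (((0 XOR 1) OR (NOT 0 XOR 0)) XOR ((0 OR NOT 0) XOR (0 AND NOT 0))) -> 0
  row 5 [00101]: (((0 XOR 1) OR (NOT 0 XOR 0)) XOR ((0 OR NOT 1) XOR (0 AND NOT 0))) -> 1
  row 6 [00110]: (((1 XOR 1) OR (NOT 0 XOR 1)) XOR ((1 OR NOT 0) XOR (0 AND NOT 1))) -> 1
  row 7 [00111]: (((1 XOR 1) OR (NOT 0 XOR 1)) XOR ((1 OR NOT 1) XOR (0 AND NOT 1))) -> 1
  row 8 [01000]: (((0 XOR 0) OR (NOT 0 XOR 0)) XOR ((0 OR NOT 0) XOR (0 AND NOT 0))) -> 0
  row 9 [01001]: (((0 XOR 0) OR (NOT 0 XOR 0)) XOR ((0 OR NOT 1) XOR (0 AND NOT 0))) -> 1
  row 10 [01010]: (((1 XOR 0) OR (NOT 0 XOR 1)) XOR ((1 OR NOT 0) XOR (0 AND NOT 1))) -> 0
  row 11 [01011]: (((1 XOR 0) OR (NOT 0 XOR 1)) XOR ((1 OR NOT 1) XOR (0 AND NOT 1))) -> 0
  row 12 [01100]: (((0 XOR 1) OR (NOT 0 XOR 0)) XOR ((0 OR NOT 0) XOR (0 AND NOT 0))) -> 0
  row 13 [01101]: (((0 XOR 1) OR (NOT 0 XOR 0)) XOR ((0 OR NOT 1) XOR (0 AND NOT 0))) -> 1
  row 14 [01110]: (((1 XOR 1) OR (NOT 0 XOR 1)) XOR ((1 OR NOT 0) XOR (0 AND NOT 1))) -> 1
  row 15 [01111]: (((1 XOR 1) OR (NOT 0 XOR 1)) XOR ((1 OR NOT 1) XOR (0 AND NOT 1))) -> 1
  row 16 [10000]: (((0 XOR 0) OR (NOT 1 XOR 0)) XOR ((0 OR NOT 0) XOR (1 AND NOT 0))) -> 0
  row 17 [10001]: (((0 XOR 0) OR (NOT 1 XOR 0)) XOR ((0 OR NOT 1) XOR (1 AND NOT 0))) -> 1
  row 18 [10010]: (((1 XOR 0) OR (NOT 1 XOR 1)) XOR ((1 OR NOT 0) XOR (1 AND NOT 1))) -> 0
  row 19 [10011]: (((1 XOR 0) OR (NOT 1 XOR 1)) XOR ((1 OR NOT 1) XOR (1 AND NOT 1))) -> 0
  row 20 [10100]: (((0 XOR 1) OR (NOT 1 XOR 0)) XOR ((0 OR NOT 0) XOR (1 AND NOT 0))) -> 1
  row 21 [10101]: (((0 XOR 1) OR (NOT 1 XOR 0)) XOR ((0 OR NOT 1) XOR (1 AND NOT 0))) -> 0
  row 22 [10110]: (((1 XOR 1) OR (NOT 1 XOR 1)) XOR ((1 OR NOT 0) XOR (1 AND NOT 1))) -> 0
  row 23 [10111]: (((1 XOR 1) OR (NOT 1 XOR 1)) XOR ((1 OR NOT 1) XOR (1 AND NOT 1))) -> 0
  row 24 [11000]: (((0 XOR 0) OR (NOT 1 XOR 0)) XOR ((0 OR NOT 0) XOR (1 AND NOT 0))) -> 0
  row 25 [11001]: (((0 XOR 0) OR (NOT 1 XOR 0)) XOR ((0 OR NOT 1) XOR (1 AND NOT 0))) -> 1
  row 26 [11010]: (((1 XOR 0) OR (NOT 1 XOR 1)) XOR ((1 OR NOT 0) XOR (1 AND NOT 1))) -> 0
  row 27 [11011]: (((1 XOR 0) OR (NOT 1 XOR 1)) XOR ((1 OR NOT 1) XOR (1 AND NOT 1))) -> 0
  row 28 [11100]: (((0 XOR 1) OR (NOT 1 XOR 0)) XOR ((0 OR NOT 0) XOR (1 AND NOT 0))) -> 1
  row 29 [11101]: (((0 XOR 1) OR (NOT 1 XOR 0)) XOR ((0 OR NOT 1) XOR (1 AND NOT 0))) -> 0
  row 30 [11110]: (((1 XOR 1) OR (NOT 1 XOR 1)) XOR ((1 OR NOT 0) XOR (1 AND NOT 1))) -> 0
  row 31 [11111]: (((1 XOR 1) OR (NOT 1 XOR 1)) XOR ((1 OR NOT 1) XOR (1 AND NOT 1))) -> 0
Full result column, 4 rows per line (a,b,c fixed per line; d,e runs 00..11 left to right):
  rows 0-3 [a,b,c=000]: 0100  = hex 4
  rows 4-7 [a,b,c=001]: 0111  = hex 7
  rows 8-11 [a,b,c=010]: 0100  = hex 4
  rows 12-15 [a,b,c=011]: 0111  = hex 7
  rows 16-19 [a,b,c=100]: 0100  = hex 4
  rows 20-23 [a,b,c=101]: 1000  = hex 8
  rows 24-27 [a,b,c=110]: 0100  = hex 4
  rows 28-31 [a,b,c=111]: 1000  = hex 8
Output column (row 0 .. row 31) = 01000111010001110100100001001000
Output column grouped in 4s = 0100 0111 0100 0111 0100 1000 0100 1000 = 0x47474848
Convert to decimal digit by digit (value = value*16 + digit):
  4 -> 4
  4*16 + 7 = 71
  71*16 + 4 = 1140
  1140*16 + 7 = 18247
  18247*16 + 4 = 291956
  291956*16 + 8 = 4671304
  4671304*16 + 4 = 74740868
  74740868*16 + 8 = 1195853896
Decimal = 1195853896

1195853896


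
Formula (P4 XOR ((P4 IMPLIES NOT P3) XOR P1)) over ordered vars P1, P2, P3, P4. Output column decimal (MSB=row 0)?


Formula: (P4 XOR ((P4 IMPLIES NOT P3) XOR P1)) over P1, P2, P3, P4 (16 rows)
Evaluate each row (bits = P1,P2,P3,P4, MSB first):
  row 0 [0000]: (0 XOR ((0 IMPLIES NOT 0) XOR 0)) -> 1
  row 1 [0001]: (1 XOR ((1 IMPLIES NOT 0) XOR 0)) -> 0
  row 2 [0010]: (0 XOR ((0 IMPLIES NOT 1) XOR 0)) -> 1
  row 3 [0011]: (1 XOR ((1 IMPLIES NOT 1) XOR 0)) -> 1
  row 4 [0100]: (0 XOR ((0 IMPLIES NOT 0) XOR 0)) -> 1
  row 5 [0101]: (1 XOR ((1 IMPLIES NOT 0) XOR 0)) -> 0
  row 6 [0110]: (0 XOR ((0 IMPLIES NOT 1) XOR 0)) -> 1
  row 7 [0111]: (1 XOR ((1 IMPLIES NOT 1) XOR 0)) -> 1
  row 8 [1000]: (0 XOR ((0 IMPLIES NOT 0) XOR 1)) -> 0
  row 9 [1001]: (1 XOR ((1 IMPLIES NOT 0) XOR 1)) -> 1
  row 10 [1010]: (0 XOR ((0 IMPLIES NOT 1) XOR 1)) -> 0
  row 11 [1011]: (1 XOR ((1 IMPLIES NOT 1) XOR 1)) -> 0
  row 12 [1100]: (0 XOR ((0 IMPLIES NOT 0) XOR 1)) -> 0
  row 13 [1101]: (1 XOR ((1 IMPLIES NOT 0) XOR 1)) -> 1
  row 14 [1110]: (0 XOR ((0 IMPLIES NOT 1) XOR 1)) -> 0
  row 15 [1111]: (1 XOR ((1 IMPLIES NOT 1) XOR 1)) -> 0
Full result column, 4 rows per line (P1,P2 fixed per line; P3,P4 runs 00..11 left to right):
  rows 0-3 [P1,P2=00]: 1011  = hex B
  rows 4-7 [P1,P2=01]: 1011  = hex B
  rows 8-11 [P1,P2=10]: 0100  = hex 4
  rows 12-15 [P1,P2=11]: 0100  = hex 4
Output column (row 0 .. row 15) = 1011101101000100
Output column grouped in 4s = 1011 1011 0100 0100 = 0xBB44
Convert to decimal digit by digit (value = value*16 + digit):
  B -> 11
  11*16 + 11 (B) = 187
  187*16 + 4 = 2996
  2996*16 + 4 = 47940
Decimal = 47940

47940


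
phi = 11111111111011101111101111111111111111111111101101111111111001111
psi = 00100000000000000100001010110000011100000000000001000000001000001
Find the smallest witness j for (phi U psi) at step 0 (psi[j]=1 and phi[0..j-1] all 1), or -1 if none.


(phi U psi) at 0: need smallest j with psi[j]=1 and phi[i]=1 for all i in [0,j).
Scan from step 0:
  step 0: phi=1, psi=0 -> continue
  step 1: phi=1, psi=0 -> continue
  step 2: psi=1 and phi held for [0,2) -> witness found
Witness step = 2

2


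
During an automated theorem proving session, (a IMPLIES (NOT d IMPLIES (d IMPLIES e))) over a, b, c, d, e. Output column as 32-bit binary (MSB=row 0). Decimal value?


Formula: (a IMPLIES (NOT d IMPLIES (d IMPLIES e))) over a, b, c, d, e (32 rows)
Evaluate each row (bits = a,b,c,d,e, MSB first):
  row 0 [00000]: (0 IMPLIES (NOT 0 IMPLIES (0 IMPLIES 0))) -> 1
  row 1 [00001]: (0 IMPLIES (NOT 0 IMPLIES (0 IMPLIES 1))) -> 1
  row 2 [00010]: (0 IMPLIES (NOT 1 IMPLIES (1 IMPLIES 0))) -> 1
  row 3 [00011]: (0 IMPLIES (NOT 1 IMPLIES (1 IMPLIES 1))) -> 1
  row 4 [00100]: (0 IMPLIES (NOT 0 IMPLIES (0 IMPLIES 0))) -> 1
  row 5 [00101]: (0 IMPLIES (NOT 0 IMPLIES (0 IMPLIES 1))) -> 1
  row 6 [00110]: (0 IMPLIES (NOT 1 IMPLIES (1 IMPLIES 0))) -> 1
  row 7 [00111]: (0 IMPLIES (NOT 1 IMPLIES (1 IMPLIES 1))) -> 1
  row 8 [01000]: (0 IMPLIES (NOT 0 IMPLIES (0 IMPLIES 0))) -> 1
  row 9 [01001]: (0 IMPLIES (NOT 0 IMPLIES (0 IMPLIES 1))) -> 1
  row 10 [01010]: (0 IMPLIES (NOT 1 IMPLIES (1 IMPLIES 0))) -> 1
  row 11 [01011]: (0 IMPLIES (NOT 1 IMPLIES (1 IMPLIES 1))) -> 1
  row 12 [01100]: (0 IMPLIES (NOT 0 IMPLIES (0 IMPLIES 0))) -> 1
  row 13 [01101]: (0 IMPLIES (NOT 0 IMPLIES (0 IMPLIES 1))) -> 1
  row 14 [01110]: (0 IMPLIES (NOT 1 IMPLIES (1 IMPLIES 0))) -> 1
  row 15 [01111]: (0 IMPLIES (NOT 1 IMPLIES (1 IMPLIES 1))) -> 1
  row 16 [10000]: (1 IMPLIES (NOT 0 IMPLIES (0 IMPLIES 0))) -> 1
  row 17 [10001]: (1 IMPLIES (NOT 0 IMPLIES (0 IMPLIES 1))) -> 1
  row 18 [10010]: (1 IMPLIES (NOT 1 IMPLIES (1 IMPLIES 0))) -> 1
  row 19 [10011]: (1 IMPLIES (NOT 1 IMPLIES (1 IMPLIES 1))) -> 1
  row 20 [10100]: (1 IMPLIES (NOT 0 IMPLIES (0 IMPLIES 0))) -> 1
  row 21 [10101]: (1 IMPLIES (NOT 0 IMPLIES (0 IMPLIES 1))) -> 1
  row 22 [10110]: (1 IMPLIES (NOT 1 IMPLIES (1 IMPLIES 0))) -> 1
  row 23 [10111]: (1 IMPLIES (NOT 1 IMPLIES (1 IMPLIES 1))) -> 1
  row 24 [11000]: (1 IMPLIES (NOT 0 IMPLIES (0 IMPLIES 0))) -> 1
  row 25 [11001]: (1 IMPLIES (NOT 0 IMPLIES (0 IMPLIES 1))) -> 1
  row 26 [11010]: (1 IMPLIES (NOT 1 IMPLIES (1 IMPLIES 0))) -> 1
  row 27 [11011]: (1 IMPLIES (NOT 1 IMPLIES (1 IMPLIES 1))) -> 1
  row 28 [11100]: (1 IMPLIES (NOT 0 IMPLIES (0 IMPLIES 0))) -> 1
  row 29 [11101]: (1 IMPLIES (NOT 0 IMPLIES (0 IMPLIES 1))) -> 1
  row 30 [11110]: (1 IMPLIES (NOT 1 IMPLIES (1 IMPLIES 0))) -> 1
  row 31 [11111]: (1 IMPLIES (NOT 1 IMPLIES (1 IMPLIES 1))) -> 1
Full result column, 4 rows per line (a,b,c fixed per line; d,e runs 00..11 left to right):
  rows 0-3 [a,b,c=000]: 1111  = hex F
  rows 4-7 [a,b,c=001]: 1111  = hex F
  rows 8-11 [a,b,c=010]: 1111  = hex F
  rows 12-15 [a,b,c=011]: 1111  = hex F
  rows 16-19 [a,b,c=100]: 1111  = hex F
  rows 20-23 [a,b,c=101]: 1111  = hex F
  rows 24-27 [a,b,c=110]: 1111  = hex F
  rows 28-31 [a,b,c=111]: 1111  = hex F
Output column (row 0 .. row 31) = 11111111111111111111111111111111
Output column grouped in 4s = 1111 1111 1111 1111 1111 1111 1111 1111 = 0xFFFFFFFF
Convert to decimal digit by digit (value = value*16 + digit):
  F -> 15
  15*16 + 15 (F) = 255
  255*16 + 15 (F) = 4095
  4095*16 + 15 (F) = 65535
  65535*16 + 15 (F) = 1048575
  1048575*16 + 15 (F) = 16777215
  16777215*16 + 15 (F) = 268435455
  268435455*16 + 15 (F) = 4294967295
Decimal = 4294967295

4294967295


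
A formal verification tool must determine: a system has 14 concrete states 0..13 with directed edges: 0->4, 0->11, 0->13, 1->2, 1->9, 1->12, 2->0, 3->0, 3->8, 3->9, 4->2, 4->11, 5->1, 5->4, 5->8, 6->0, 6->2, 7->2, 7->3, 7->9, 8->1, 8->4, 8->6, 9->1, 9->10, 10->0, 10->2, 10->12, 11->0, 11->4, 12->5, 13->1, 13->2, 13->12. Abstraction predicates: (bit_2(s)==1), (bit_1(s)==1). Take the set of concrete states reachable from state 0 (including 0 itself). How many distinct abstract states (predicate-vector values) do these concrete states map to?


BFS from 0:
Concrete reachable: {0, 1, 2, 4, 5, 6, 8, 9, 10, 11, 12, 13}
Abstract via predicates (bit_2(s)==1), (bit_1(s)==1):
  (0,0) <- {0, 1, 8, 9}
  (0,1) <- {2, 10, 11}
  (1,0) <- {4, 5, 12, 13}
  (1,1) <- {6}
Distinct abstract states = 4

4


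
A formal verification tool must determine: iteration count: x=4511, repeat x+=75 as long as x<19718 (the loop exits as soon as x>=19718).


Step 1: x goes from 4511 toward 19718 by 75; the body runs while x<19718, so iterations = ceil((bound-start)/step)
Step 2: Distance=15207
Step 3: ceil(15207/75)=203

203


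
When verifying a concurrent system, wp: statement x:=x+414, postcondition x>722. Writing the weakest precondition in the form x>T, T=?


Formula: wp(x:=E, P) = P[E/x] (substitute E for x in postcondition)
Step 1: Postcondition: x>722
Step 2: Substitute x+414 for x: x+414>722
Step 3: Solve for x: x > 722-414 = 308

308


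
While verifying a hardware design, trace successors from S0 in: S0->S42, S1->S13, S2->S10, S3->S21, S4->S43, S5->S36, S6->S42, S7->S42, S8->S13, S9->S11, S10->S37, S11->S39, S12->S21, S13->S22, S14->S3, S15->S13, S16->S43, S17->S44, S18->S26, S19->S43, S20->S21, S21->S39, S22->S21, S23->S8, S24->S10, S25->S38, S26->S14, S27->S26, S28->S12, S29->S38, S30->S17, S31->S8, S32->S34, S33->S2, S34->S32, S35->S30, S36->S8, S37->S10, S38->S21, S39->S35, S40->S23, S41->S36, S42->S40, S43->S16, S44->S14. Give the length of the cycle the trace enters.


Trace from S0 until a state repeats:
  S0 -> S42 -> S40 -> S23 -> S8 -> S13 -> S22 -> S21 -> S39 -> S35 -> S30 -> S17 -> S44 -> S14 -> S3 -> S21
S21 first seen at step 7, revisited at step 15.
Cycle length = 15 - 7 = 8

8


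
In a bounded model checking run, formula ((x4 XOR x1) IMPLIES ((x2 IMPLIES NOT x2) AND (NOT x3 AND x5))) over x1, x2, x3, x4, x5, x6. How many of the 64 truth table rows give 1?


Formula: ((x4 XOR x1) IMPLIES ((x2 IMPLIES NOT x2) AND (NOT x3 AND x5))) over 6 vars (64 rows)
Evaluate each row (x1, x2, x3, x4, x5, x6 as bits, MSB first):
  row 0 [000000]: ((0 XOR 0) IMPLIES ((0 IMPLIES NOT 0) AND (NOT 0 AND 0))) -> 1
  row 1 [000001]: ((0 XOR 0) IMPLIES ((0 IMPLIES NOT 0) AND (NOT 0 AND 0))) -> 1
  row 2 [000010]: ((0 XOR 0) IMPLIES ((0 IMPLIES NOT 0) AND (NOT 0 AND 1))) -> 1
  row 3 [000011]: ((0 XOR 0) IMPLIES ((0 IMPLIES NOT 0) AND (NOT 0 AND 1))) -> 1
  row 4 [000100]: ((1 XOR 0) IMPLIES ((0 IMPLIES NOT 0) AND (NOT 0 AND 0))) -> 0
  (every remaining row is evaluated the same way; all 64 results are listed next)
Full result column, 8 rows per line (x1,x2,x3 fixed per line; x4,x5,x6 runs 000..111 left to right):
  rows 0-7 [x1,x2,x3=000]: 11110011  (ones: 6)
  rows 8-15 [x1,x2,x3=001]: 11110000  (ones: 4)
  rows 16-23 [x1,x2,x3=010]: 11110000  (ones: 4)
  rows 24-31 [x1,x2,x3=011]: 11110000  (ones: 4)
  rows 32-39 [x1,x2,x3=100]: 00111111  (ones: 6)
  rows 40-47 [x1,x2,x3=101]: 00001111  (ones: 4)
  rows 48-55 [x1,x2,x3=110]: 00001111  (ones: 4)
  rows 56-63 [x1,x2,x3=111]: 00001111  (ones: 4)
Count of 1-rows = 6+4+4+4+6+4+4+4 = 36

36


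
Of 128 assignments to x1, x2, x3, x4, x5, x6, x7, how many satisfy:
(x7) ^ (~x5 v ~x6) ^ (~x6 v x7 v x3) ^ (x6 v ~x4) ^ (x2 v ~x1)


CNF with 5 clauses over 7 vars (128 assignments).
An assignment satisfies CNF iff every clause has >=1 true literal.
Check each row (bits = x1,x2,x3,x4,x5,x6,x7; clause T/F shown):
  row 0 [0000000]: clauses=FTTTT -> 0
  row 1 [0000001]: clauses=TTTTT -> 1
  row 2 [0000010]: clauses=FTFTT -> 0
  row 3 [0000011]: clauses=TTTTT -> 1
  row 4 [0000100]: clauses=FTTTT -> 0
  (every remaining row is evaluated the same way; all 128 results are listed next)
Full result column, 8 rows per line (x1,x2,x3,x4 fixed per line; x5,x6,x7 runs 000..111 left to right):
  rows 0-7 [x1,x2,x3,x4=0000]: 01010100  (ones: 3)
  rows 8-15 [x1,x2,x3,x4=0001]: 00010000  (ones: 1)
  rows 16-23 [x1,x2,x3,x4=0010]: 01010100  (ones: 3)
  rows 24-31 [x1,x2,x3,x4=0011]: 00010000  (ones: 1)
  rows 32-39 [x1,x2,x3,x4=0100]: 01010100  (ones: 3)
  rows 40-47 [x1,x2,x3,x4=0101]: 00010000  (ones: 1)
  rows 48-55 [x1,x2,x3,x4=0110]: 01010100  (ones: 3)
  rows 56-63 [x1,x2,x3,x4=0111]: 00010000  (ones: 1)
  rows 64-71 [x1,x2,x3,x4=1000]: 00000000  (ones: 0)
  rows 72-79 [x1,x2,x3,x4=1001]: 00000000  (ones: 0)
  rows 80-87 [x1,x2,x3,x4=1010]: 00000000  (ones: 0)
  rows 88-95 [x1,x2,x3,x4=1011]: 00000000  (ones: 0)
  rows 96-103 [x1,x2,x3,x4=1100]: 01010100  (ones: 3)
  rows 104-111 [x1,x2,x3,x4=1101]: 00010000  (ones: 1)
  rows 112-119 [x1,x2,x3,x4=1110]: 01010100  (ones: 3)
  rows 120-127 [x1,x2,x3,x4=1111]: 00010000  (ones: 1)
Satisfying assignments = 3+1+3+1+3+1+3+1+0+0+0+0+3+1+3+1 = 24

24


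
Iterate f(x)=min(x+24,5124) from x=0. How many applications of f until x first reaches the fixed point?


Step 1: x=0, cap=5124, increment=24
Step 2: x grows by 24 each step until capped at 5124; fixed point is x=5124
Step 3: iterations = ceil(5124/24) = 214

214


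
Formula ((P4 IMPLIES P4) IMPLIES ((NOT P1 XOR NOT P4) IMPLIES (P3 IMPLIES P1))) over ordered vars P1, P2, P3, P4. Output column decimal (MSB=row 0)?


Formula: ((P4 IMPLIES P4) IMPLIES ((NOT P1 XOR NOT P4) IMPLIES (P3 IMPLIES P1))) over P1, P2, P3, P4 (16 rows)
Evaluate each row (bits = P1,P2,P3,P4, MSB first):
  row 0 [0000]: ((0 IMPLIES 0) IMPLIES ((NOT 0 XOR NOT 0) IMPLIES (0 IMPLIES 0))) -> 1
  row 1 [0001]: ((1 IMPLIES 1) IMPLIES ((NOT 0 XOR NOT 1) IMPLIES (0 IMPLIES 0))) -> 1
  row 2 [0010]: ((0 IMPLIES 0) IMPLIES ((NOT 0 XOR NOT 0) IMPLIES (1 IMPLIES 0))) -> 1
  row 3 [0011]: ((1 IMPLIES 1) IMPLIES ((NOT 0 XOR NOT 1) IMPLIES (1 IMPLIES 0))) -> 0
  row 4 [0100]: ((0 IMPLIES 0) IMPLIES ((NOT 0 XOR NOT 0) IMPLIES (0 IMPLIES 0))) -> 1
  row 5 [0101]: ((1 IMPLIES 1) IMPLIES ((NOT 0 XOR NOT 1) IMPLIES (0 IMPLIES 0))) -> 1
  row 6 [0110]: ((0 IMPLIES 0) IMPLIES ((NOT 0 XOR NOT 0) IMPLIES (1 IMPLIES 0))) -> 1
  row 7 [0111]: ((1 IMPLIES 1) IMPLIES ((NOT 0 XOR NOT 1) IMPLIES (1 IMPLIES 0))) -> 0
  row 8 [1000]: ((0 IMPLIES 0) IMPLIES ((NOT 1 XOR NOT 0) IMPLIES (0 IMPLIES 1))) -> 1
  row 9 [1001]: ((1 IMPLIES 1) IMPLIES ((NOT 1 XOR NOT 1) IMPLIES (0 IMPLIES 1))) -> 1
  row 10 [1010]: ((0 IMPLIES 0) IMPLIES ((NOT 1 XOR NOT 0) IMPLIES (1 IMPLIES 1))) -> 1
  row 11 [1011]: ((1 IMPLIES 1) IMPLIES ((NOT 1 XOR NOT 1) IMPLIES (1 IMPLIES 1))) -> 1
  row 12 [1100]: ((0 IMPLIES 0) IMPLIES ((NOT 1 XOR NOT 0) IMPLIES (0 IMPLIES 1))) -> 1
  row 13 [1101]: ((1 IMPLIES 1) IMPLIES ((NOT 1 XOR NOT 1) IMPLIES (0 IMPLIES 1))) -> 1
  row 14 [1110]: ((0 IMPLIES 0) IMPLIES ((NOT 1 XOR NOT 0) IMPLIES (1 IMPLIES 1))) -> 1
  row 15 [1111]: ((1 IMPLIES 1) IMPLIES ((NOT 1 XOR NOT 1) IMPLIES (1 IMPLIES 1))) -> 1
Full result column, 4 rows per line (P1,P2 fixed per line; P3,P4 runs 00..11 left to right):
  rows 0-3 [P1,P2=00]: 1110  = hex E
  rows 4-7 [P1,P2=01]: 1110  = hex E
  rows 8-11 [P1,P2=10]: 1111  = hex F
  rows 12-15 [P1,P2=11]: 1111  = hex F
Output column (row 0 .. row 15) = 1110111011111111
Output column grouped in 4s = 1110 1110 1111 1111 = 0xEEFF
Convert to decimal digit by digit (value = value*16 + digit):
  E -> 14
  14*16 + 14 (E) = 238
  238*16 + 15 (F) = 3823
  3823*16 + 15 (F) = 61183
Decimal = 61183

61183
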